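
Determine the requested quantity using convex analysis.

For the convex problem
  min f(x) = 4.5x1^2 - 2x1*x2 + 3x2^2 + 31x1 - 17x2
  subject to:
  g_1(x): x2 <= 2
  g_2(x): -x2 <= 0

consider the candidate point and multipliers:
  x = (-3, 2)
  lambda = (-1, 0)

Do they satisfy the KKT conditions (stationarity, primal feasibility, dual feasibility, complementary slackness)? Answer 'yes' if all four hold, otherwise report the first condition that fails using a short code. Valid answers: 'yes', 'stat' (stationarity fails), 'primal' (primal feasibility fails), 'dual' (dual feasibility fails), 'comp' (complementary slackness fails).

Gradient of f: grad f(x) = Q x + c = (0, 1)
Constraint values g_i(x) = a_i^T x - b_i:
  g_1((-3, 2)) = 0
  g_2((-3, 2)) = -2
Stationarity residual: grad f(x) + sum_i lambda_i a_i = (0, 0)
  -> stationarity OK
Primal feasibility (all g_i <= 0): OK
Dual feasibility (all lambda_i >= 0): FAILS
Complementary slackness (lambda_i * g_i(x) = 0 for all i): OK

Verdict: the first failing condition is dual_feasibility -> dual.

dual


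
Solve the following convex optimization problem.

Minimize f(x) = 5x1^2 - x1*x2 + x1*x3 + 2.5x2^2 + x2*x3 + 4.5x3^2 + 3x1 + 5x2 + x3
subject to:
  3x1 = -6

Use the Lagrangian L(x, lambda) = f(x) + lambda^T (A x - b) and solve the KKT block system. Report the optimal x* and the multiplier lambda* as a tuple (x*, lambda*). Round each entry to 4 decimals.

Form the Lagrangian:
  L(x, lambda) = (1/2) x^T Q x + c^T x + lambda^T (A x - b)
Stationarity (grad_x L = 0): Q x + c + A^T lambda = 0.
Primal feasibility: A x = b.

This gives the KKT block system:
  [ Q   A^T ] [ x     ]   [-c ]
  [ A    0  ] [ lambda ] = [ b ]

Solving the linear system:
  x*      = (-2, -1.4545, 0.2727)
  lambda* = (5.0909)
  f(x*)   = 8.7727

x* = (-2, -1.4545, 0.2727), lambda* = (5.0909)


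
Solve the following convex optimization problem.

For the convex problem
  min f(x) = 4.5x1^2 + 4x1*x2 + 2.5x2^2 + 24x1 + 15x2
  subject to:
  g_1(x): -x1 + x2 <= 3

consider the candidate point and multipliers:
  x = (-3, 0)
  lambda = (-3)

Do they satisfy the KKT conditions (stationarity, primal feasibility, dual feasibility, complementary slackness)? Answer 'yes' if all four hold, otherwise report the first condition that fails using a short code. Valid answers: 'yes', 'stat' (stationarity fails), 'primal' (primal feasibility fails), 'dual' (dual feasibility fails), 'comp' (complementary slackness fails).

Gradient of f: grad f(x) = Q x + c = (-3, 3)
Constraint values g_i(x) = a_i^T x - b_i:
  g_1((-3, 0)) = 0
Stationarity residual: grad f(x) + sum_i lambda_i a_i = (0, 0)
  -> stationarity OK
Primal feasibility (all g_i <= 0): OK
Dual feasibility (all lambda_i >= 0): FAILS
Complementary slackness (lambda_i * g_i(x) = 0 for all i): OK

Verdict: the first failing condition is dual_feasibility -> dual.

dual


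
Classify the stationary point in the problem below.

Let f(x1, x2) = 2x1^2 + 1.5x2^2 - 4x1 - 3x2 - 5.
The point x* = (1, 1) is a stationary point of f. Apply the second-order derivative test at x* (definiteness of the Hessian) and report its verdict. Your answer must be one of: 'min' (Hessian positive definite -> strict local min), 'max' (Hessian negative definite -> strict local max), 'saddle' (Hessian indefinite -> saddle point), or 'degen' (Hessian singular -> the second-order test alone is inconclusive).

Compute the Hessian H = grad^2 f:
  H = [[4, 0], [0, 3]]
Verify stationarity: grad f(x*) = H x* + g = (0, 0).
Eigenvalues of H: 3, 4.
Both eigenvalues > 0, so H is positive definite -> x* is a strict local min.

min


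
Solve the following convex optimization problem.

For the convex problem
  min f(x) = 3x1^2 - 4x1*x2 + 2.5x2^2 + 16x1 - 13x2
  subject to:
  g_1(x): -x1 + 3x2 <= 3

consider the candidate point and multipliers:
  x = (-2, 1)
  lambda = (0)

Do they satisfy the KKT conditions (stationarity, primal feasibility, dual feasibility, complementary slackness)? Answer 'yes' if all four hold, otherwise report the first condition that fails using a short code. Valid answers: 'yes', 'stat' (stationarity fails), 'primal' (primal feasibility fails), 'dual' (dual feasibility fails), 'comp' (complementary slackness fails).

Gradient of f: grad f(x) = Q x + c = (0, 0)
Constraint values g_i(x) = a_i^T x - b_i:
  g_1((-2, 1)) = 2
Stationarity residual: grad f(x) + sum_i lambda_i a_i = (0, 0)
  -> stationarity OK
Primal feasibility (all g_i <= 0): FAILS
Dual feasibility (all lambda_i >= 0): OK
Complementary slackness (lambda_i * g_i(x) = 0 for all i): OK

Verdict: the first failing condition is primal_feasibility -> primal.

primal


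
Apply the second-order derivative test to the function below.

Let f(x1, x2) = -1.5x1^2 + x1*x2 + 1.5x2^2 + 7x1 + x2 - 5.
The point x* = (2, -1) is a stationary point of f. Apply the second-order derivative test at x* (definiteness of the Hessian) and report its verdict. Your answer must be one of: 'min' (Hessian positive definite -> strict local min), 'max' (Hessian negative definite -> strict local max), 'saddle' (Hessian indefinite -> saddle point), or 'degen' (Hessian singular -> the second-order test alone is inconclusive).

Compute the Hessian H = grad^2 f:
  H = [[-3, 1], [1, 3]]
Verify stationarity: grad f(x*) = H x* + g = (0, 0).
Eigenvalues of H: -3.1623, 3.1623.
Eigenvalues have mixed signs, so H is indefinite -> x* is a saddle point.

saddle


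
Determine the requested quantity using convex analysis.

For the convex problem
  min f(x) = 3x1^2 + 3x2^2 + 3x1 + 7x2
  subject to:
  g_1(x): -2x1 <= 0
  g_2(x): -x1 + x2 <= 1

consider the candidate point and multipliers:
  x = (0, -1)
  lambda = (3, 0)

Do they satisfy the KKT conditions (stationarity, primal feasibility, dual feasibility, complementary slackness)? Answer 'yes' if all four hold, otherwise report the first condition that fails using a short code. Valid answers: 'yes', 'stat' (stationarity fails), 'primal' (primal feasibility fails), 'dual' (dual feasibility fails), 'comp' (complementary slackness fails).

Gradient of f: grad f(x) = Q x + c = (3, 1)
Constraint values g_i(x) = a_i^T x - b_i:
  g_1((0, -1)) = 0
  g_2((0, -1)) = -2
Stationarity residual: grad f(x) + sum_i lambda_i a_i = (-3, 1)
  -> stationarity FAILS
Primal feasibility (all g_i <= 0): OK
Dual feasibility (all lambda_i >= 0): OK
Complementary slackness (lambda_i * g_i(x) = 0 for all i): OK

Verdict: the first failing condition is stationarity -> stat.

stat


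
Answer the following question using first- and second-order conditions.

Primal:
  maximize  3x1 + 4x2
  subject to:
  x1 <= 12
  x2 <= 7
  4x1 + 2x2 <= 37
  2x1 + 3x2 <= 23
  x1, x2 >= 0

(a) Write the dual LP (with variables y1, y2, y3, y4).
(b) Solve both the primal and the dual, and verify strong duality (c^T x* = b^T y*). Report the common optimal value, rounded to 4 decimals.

The standard primal-dual pair for 'max c^T x s.t. A x <= b, x >= 0' is:
  Dual:  min b^T y  s.t.  A^T y >= c,  y >= 0.

So the dual LP is:
  minimize  12y1 + 7y2 + 37y3 + 23y4
  subject to:
    y1 + 4y3 + 2y4 >= 3
    y2 + 2y3 + 3y4 >= 4
    y1, y2, y3, y4 >= 0

Solving the primal: x* = (8.125, 2.25).
  primal value c^T x* = 33.375.
Solving the dual: y* = (0, 0, 0.125, 1.25).
  dual value b^T y* = 33.375.
Strong duality: c^T x* = b^T y*. Confirmed.

33.375


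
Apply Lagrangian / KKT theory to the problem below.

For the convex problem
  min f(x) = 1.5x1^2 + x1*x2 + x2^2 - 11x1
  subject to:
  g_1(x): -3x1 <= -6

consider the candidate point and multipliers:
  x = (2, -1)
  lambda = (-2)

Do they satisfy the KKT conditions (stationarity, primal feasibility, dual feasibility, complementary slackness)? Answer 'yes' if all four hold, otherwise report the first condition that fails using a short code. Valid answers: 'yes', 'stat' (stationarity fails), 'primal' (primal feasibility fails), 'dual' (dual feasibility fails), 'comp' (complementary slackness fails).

Gradient of f: grad f(x) = Q x + c = (-6, 0)
Constraint values g_i(x) = a_i^T x - b_i:
  g_1((2, -1)) = 0
Stationarity residual: grad f(x) + sum_i lambda_i a_i = (0, 0)
  -> stationarity OK
Primal feasibility (all g_i <= 0): OK
Dual feasibility (all lambda_i >= 0): FAILS
Complementary slackness (lambda_i * g_i(x) = 0 for all i): OK

Verdict: the first failing condition is dual_feasibility -> dual.

dual


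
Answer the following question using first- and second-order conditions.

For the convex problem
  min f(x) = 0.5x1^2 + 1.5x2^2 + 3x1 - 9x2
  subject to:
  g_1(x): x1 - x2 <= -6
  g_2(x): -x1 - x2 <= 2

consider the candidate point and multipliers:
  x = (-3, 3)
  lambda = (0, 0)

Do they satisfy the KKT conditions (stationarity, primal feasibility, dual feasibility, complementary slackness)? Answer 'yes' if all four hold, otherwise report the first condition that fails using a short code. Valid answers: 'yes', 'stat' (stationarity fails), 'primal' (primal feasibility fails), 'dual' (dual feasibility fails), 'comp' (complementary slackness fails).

Gradient of f: grad f(x) = Q x + c = (0, 0)
Constraint values g_i(x) = a_i^T x - b_i:
  g_1((-3, 3)) = 0
  g_2((-3, 3)) = -2
Stationarity residual: grad f(x) + sum_i lambda_i a_i = (0, 0)
  -> stationarity OK
Primal feasibility (all g_i <= 0): OK
Dual feasibility (all lambda_i >= 0): OK
Complementary slackness (lambda_i * g_i(x) = 0 for all i): OK

Verdict: yes, KKT holds.

yes


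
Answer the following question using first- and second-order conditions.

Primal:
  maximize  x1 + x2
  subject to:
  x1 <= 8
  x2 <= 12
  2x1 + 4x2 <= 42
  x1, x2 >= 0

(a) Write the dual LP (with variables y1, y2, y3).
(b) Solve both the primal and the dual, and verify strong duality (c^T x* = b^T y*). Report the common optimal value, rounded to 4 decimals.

The standard primal-dual pair for 'max c^T x s.t. A x <= b, x >= 0' is:
  Dual:  min b^T y  s.t.  A^T y >= c,  y >= 0.

So the dual LP is:
  minimize  8y1 + 12y2 + 42y3
  subject to:
    y1 + 2y3 >= 1
    y2 + 4y3 >= 1
    y1, y2, y3 >= 0

Solving the primal: x* = (8, 6.5).
  primal value c^T x* = 14.5.
Solving the dual: y* = (0.5, 0, 0.25).
  dual value b^T y* = 14.5.
Strong duality: c^T x* = b^T y*. Confirmed.

14.5


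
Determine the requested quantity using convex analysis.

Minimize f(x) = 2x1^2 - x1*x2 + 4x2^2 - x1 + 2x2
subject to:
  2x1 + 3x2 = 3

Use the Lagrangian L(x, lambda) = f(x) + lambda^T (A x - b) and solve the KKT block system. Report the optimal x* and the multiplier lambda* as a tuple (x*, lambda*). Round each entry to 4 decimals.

Form the Lagrangian:
  L(x, lambda) = (1/2) x^T Q x + c^T x + lambda^T (A x - b)
Stationarity (grad_x L = 0): Q x + c + A^T lambda = 0.
Primal feasibility: A x = b.

This gives the KKT block system:
  [ Q   A^T ] [ x     ]   [-c ]
  [ A    0  ] [ lambda ] = [ b ]

Solving the linear system:
  x*      = (0.975, 0.35)
  lambda* = (-1.275)
  f(x*)   = 1.775

x* = (0.975, 0.35), lambda* = (-1.275)


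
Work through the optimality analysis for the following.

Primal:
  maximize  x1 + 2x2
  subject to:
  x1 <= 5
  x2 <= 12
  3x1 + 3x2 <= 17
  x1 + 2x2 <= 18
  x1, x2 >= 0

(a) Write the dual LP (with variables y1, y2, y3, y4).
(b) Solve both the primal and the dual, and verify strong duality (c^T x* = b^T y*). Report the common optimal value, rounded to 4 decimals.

The standard primal-dual pair for 'max c^T x s.t. A x <= b, x >= 0' is:
  Dual:  min b^T y  s.t.  A^T y >= c,  y >= 0.

So the dual LP is:
  minimize  5y1 + 12y2 + 17y3 + 18y4
  subject to:
    y1 + 3y3 + y4 >= 1
    y2 + 3y3 + 2y4 >= 2
    y1, y2, y3, y4 >= 0

Solving the primal: x* = (0, 5.6667).
  primal value c^T x* = 11.3333.
Solving the dual: y* = (0, 0, 0.6667, 0).
  dual value b^T y* = 11.3333.
Strong duality: c^T x* = b^T y*. Confirmed.

11.3333


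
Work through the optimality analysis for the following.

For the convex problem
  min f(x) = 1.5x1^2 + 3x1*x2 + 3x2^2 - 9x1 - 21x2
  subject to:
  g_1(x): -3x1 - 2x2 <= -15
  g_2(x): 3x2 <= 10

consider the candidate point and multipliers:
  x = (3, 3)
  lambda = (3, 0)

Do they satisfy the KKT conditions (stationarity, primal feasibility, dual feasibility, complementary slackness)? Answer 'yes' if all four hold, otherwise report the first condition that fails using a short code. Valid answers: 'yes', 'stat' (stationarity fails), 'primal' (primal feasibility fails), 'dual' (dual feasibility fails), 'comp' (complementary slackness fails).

Gradient of f: grad f(x) = Q x + c = (9, 6)
Constraint values g_i(x) = a_i^T x - b_i:
  g_1((3, 3)) = 0
  g_2((3, 3)) = -1
Stationarity residual: grad f(x) + sum_i lambda_i a_i = (0, 0)
  -> stationarity OK
Primal feasibility (all g_i <= 0): OK
Dual feasibility (all lambda_i >= 0): OK
Complementary slackness (lambda_i * g_i(x) = 0 for all i): OK

Verdict: yes, KKT holds.

yes


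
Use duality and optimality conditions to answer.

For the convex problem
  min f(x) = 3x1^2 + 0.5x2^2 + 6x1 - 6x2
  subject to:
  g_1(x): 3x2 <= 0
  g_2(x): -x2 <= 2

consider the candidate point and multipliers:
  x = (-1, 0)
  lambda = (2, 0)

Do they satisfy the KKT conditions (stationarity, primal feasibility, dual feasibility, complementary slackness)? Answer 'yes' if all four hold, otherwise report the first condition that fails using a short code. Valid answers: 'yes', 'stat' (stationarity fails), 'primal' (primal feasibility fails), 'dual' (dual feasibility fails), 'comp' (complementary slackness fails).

Gradient of f: grad f(x) = Q x + c = (0, -6)
Constraint values g_i(x) = a_i^T x - b_i:
  g_1((-1, 0)) = 0
  g_2((-1, 0)) = -2
Stationarity residual: grad f(x) + sum_i lambda_i a_i = (0, 0)
  -> stationarity OK
Primal feasibility (all g_i <= 0): OK
Dual feasibility (all lambda_i >= 0): OK
Complementary slackness (lambda_i * g_i(x) = 0 for all i): OK

Verdict: yes, KKT holds.

yes


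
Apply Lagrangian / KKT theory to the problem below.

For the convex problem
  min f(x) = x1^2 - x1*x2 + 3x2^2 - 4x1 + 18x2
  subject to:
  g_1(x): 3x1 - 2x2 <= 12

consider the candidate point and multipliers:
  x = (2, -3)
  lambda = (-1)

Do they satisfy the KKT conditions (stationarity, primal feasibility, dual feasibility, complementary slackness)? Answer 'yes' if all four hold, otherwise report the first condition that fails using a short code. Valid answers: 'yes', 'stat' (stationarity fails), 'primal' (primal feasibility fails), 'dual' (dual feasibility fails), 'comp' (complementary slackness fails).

Gradient of f: grad f(x) = Q x + c = (3, -2)
Constraint values g_i(x) = a_i^T x - b_i:
  g_1((2, -3)) = 0
Stationarity residual: grad f(x) + sum_i lambda_i a_i = (0, 0)
  -> stationarity OK
Primal feasibility (all g_i <= 0): OK
Dual feasibility (all lambda_i >= 0): FAILS
Complementary slackness (lambda_i * g_i(x) = 0 for all i): OK

Verdict: the first failing condition is dual_feasibility -> dual.

dual


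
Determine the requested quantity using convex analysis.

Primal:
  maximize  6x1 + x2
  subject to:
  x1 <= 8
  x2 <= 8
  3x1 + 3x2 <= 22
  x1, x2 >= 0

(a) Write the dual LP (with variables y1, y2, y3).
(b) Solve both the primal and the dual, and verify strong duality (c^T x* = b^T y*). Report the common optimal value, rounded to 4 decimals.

The standard primal-dual pair for 'max c^T x s.t. A x <= b, x >= 0' is:
  Dual:  min b^T y  s.t.  A^T y >= c,  y >= 0.

So the dual LP is:
  minimize  8y1 + 8y2 + 22y3
  subject to:
    y1 + 3y3 >= 6
    y2 + 3y3 >= 1
    y1, y2, y3 >= 0

Solving the primal: x* = (7.3333, 0).
  primal value c^T x* = 44.
Solving the dual: y* = (0, 0, 2).
  dual value b^T y* = 44.
Strong duality: c^T x* = b^T y*. Confirmed.

44


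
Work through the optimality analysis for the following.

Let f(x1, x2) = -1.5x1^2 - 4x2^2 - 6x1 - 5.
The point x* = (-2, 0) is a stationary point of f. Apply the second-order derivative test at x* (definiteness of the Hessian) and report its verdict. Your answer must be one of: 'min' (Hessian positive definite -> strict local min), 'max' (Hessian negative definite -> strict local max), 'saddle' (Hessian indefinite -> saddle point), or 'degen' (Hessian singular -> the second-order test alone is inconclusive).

Compute the Hessian H = grad^2 f:
  H = [[-3, 0], [0, -8]]
Verify stationarity: grad f(x*) = H x* + g = (0, 0).
Eigenvalues of H: -8, -3.
Both eigenvalues < 0, so H is negative definite -> x* is a strict local max.

max


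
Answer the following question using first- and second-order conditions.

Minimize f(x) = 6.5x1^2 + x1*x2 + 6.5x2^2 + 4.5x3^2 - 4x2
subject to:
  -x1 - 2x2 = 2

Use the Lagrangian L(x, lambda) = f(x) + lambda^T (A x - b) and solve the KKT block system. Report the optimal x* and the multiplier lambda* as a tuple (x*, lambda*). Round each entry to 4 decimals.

Form the Lagrangian:
  L(x, lambda) = (1/2) x^T Q x + c^T x + lambda^T (A x - b)
Stationarity (grad_x L = 0): Q x + c + A^T lambda = 0.
Primal feasibility: A x = b.

This gives the KKT block system:
  [ Q   A^T ] [ x     ]   [-c ]
  [ A    0  ] [ lambda ] = [ b ]

Solving the linear system:
  x*      = (-0.4918, -0.7541, 0)
  lambda* = (-7.1475)
  f(x*)   = 8.6557

x* = (-0.4918, -0.7541, 0), lambda* = (-7.1475)


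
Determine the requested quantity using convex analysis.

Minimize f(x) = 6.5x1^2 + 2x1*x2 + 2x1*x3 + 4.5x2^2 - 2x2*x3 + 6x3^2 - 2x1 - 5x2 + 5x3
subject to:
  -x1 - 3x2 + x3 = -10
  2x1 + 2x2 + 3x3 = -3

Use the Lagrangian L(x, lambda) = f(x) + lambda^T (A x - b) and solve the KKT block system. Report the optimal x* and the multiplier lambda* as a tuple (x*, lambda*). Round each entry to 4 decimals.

Form the Lagrangian:
  L(x, lambda) = (1/2) x^T Q x + c^T x + lambda^T (A x - b)
Stationarity (grad_x L = 0): Q x + c + A^T lambda = 0.
Primal feasibility: A x = b.

This gives the KKT block system:
  [ Q   A^T ] [ x     ]   [-c ]
  [ A    0  ] [ lambda ] = [ b ]

Solving the linear system:
  x*      = (0.0845, 2.4161, -2.6671)
  lambda* = (11.8256, 6.6143)
  f(x*)   = 56.2569

x* = (0.0845, 2.4161, -2.6671), lambda* = (11.8256, 6.6143)


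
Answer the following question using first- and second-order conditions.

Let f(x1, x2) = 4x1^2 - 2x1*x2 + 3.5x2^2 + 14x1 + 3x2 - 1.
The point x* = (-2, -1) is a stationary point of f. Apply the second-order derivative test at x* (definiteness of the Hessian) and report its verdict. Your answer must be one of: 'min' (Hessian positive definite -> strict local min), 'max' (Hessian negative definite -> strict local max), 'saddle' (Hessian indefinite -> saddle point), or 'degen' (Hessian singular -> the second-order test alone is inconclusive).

Compute the Hessian H = grad^2 f:
  H = [[8, -2], [-2, 7]]
Verify stationarity: grad f(x*) = H x* + g = (0, 0).
Eigenvalues of H: 5.4384, 9.5616.
Both eigenvalues > 0, so H is positive definite -> x* is a strict local min.

min


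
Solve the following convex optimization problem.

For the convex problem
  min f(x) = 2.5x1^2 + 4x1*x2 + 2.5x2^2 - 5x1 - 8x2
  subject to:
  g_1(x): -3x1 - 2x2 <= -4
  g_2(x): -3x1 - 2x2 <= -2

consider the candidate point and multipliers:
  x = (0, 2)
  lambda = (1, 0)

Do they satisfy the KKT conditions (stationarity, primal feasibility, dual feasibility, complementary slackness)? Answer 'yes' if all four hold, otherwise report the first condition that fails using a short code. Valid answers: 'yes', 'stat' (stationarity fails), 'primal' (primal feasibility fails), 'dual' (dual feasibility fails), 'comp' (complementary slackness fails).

Gradient of f: grad f(x) = Q x + c = (3, 2)
Constraint values g_i(x) = a_i^T x - b_i:
  g_1((0, 2)) = 0
  g_2((0, 2)) = -2
Stationarity residual: grad f(x) + sum_i lambda_i a_i = (0, 0)
  -> stationarity OK
Primal feasibility (all g_i <= 0): OK
Dual feasibility (all lambda_i >= 0): OK
Complementary slackness (lambda_i * g_i(x) = 0 for all i): OK

Verdict: yes, KKT holds.

yes


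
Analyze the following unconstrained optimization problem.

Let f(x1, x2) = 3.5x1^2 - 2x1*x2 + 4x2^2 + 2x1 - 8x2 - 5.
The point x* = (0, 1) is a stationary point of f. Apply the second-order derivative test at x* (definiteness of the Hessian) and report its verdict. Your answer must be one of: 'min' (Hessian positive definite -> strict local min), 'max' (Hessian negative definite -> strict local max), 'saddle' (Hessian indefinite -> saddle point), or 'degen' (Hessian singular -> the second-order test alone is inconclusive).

Compute the Hessian H = grad^2 f:
  H = [[7, -2], [-2, 8]]
Verify stationarity: grad f(x*) = H x* + g = (0, 0).
Eigenvalues of H: 5.4384, 9.5616.
Both eigenvalues > 0, so H is positive definite -> x* is a strict local min.

min


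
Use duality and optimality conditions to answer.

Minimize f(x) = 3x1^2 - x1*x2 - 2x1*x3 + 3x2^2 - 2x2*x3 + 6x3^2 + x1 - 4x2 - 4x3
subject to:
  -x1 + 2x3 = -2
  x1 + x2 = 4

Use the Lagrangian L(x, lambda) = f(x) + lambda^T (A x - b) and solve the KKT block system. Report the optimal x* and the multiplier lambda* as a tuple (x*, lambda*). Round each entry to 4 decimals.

Form the Lagrangian:
  L(x, lambda) = (1/2) x^T Q x + c^T x + lambda^T (A x - b)
Stationarity (grad_x L = 0): Q x + c + A^T lambda = 0.
Primal feasibility: A x = b.

This gives the KKT block system:
  [ Q   A^T ] [ x     ]   [-c ]
  [ A    0  ] [ lambda ] = [ b ]

Solving the linear system:
  x*      = (2.0588, 1.9412, 0.0294)
  lambda* = (5.8235, -5.5294)
  f(x*)   = 13.9706

x* = (2.0588, 1.9412, 0.0294), lambda* = (5.8235, -5.5294)


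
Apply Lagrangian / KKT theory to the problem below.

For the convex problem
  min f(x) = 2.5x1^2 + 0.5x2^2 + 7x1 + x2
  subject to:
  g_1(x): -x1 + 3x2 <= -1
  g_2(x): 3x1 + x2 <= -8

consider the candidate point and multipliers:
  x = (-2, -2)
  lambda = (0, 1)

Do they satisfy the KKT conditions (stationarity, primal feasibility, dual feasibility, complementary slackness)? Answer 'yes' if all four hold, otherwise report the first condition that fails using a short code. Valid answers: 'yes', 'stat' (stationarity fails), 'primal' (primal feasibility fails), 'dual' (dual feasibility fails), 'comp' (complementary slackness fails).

Gradient of f: grad f(x) = Q x + c = (-3, -1)
Constraint values g_i(x) = a_i^T x - b_i:
  g_1((-2, -2)) = -3
  g_2((-2, -2)) = 0
Stationarity residual: grad f(x) + sum_i lambda_i a_i = (0, 0)
  -> stationarity OK
Primal feasibility (all g_i <= 0): OK
Dual feasibility (all lambda_i >= 0): OK
Complementary slackness (lambda_i * g_i(x) = 0 for all i): OK

Verdict: yes, KKT holds.

yes


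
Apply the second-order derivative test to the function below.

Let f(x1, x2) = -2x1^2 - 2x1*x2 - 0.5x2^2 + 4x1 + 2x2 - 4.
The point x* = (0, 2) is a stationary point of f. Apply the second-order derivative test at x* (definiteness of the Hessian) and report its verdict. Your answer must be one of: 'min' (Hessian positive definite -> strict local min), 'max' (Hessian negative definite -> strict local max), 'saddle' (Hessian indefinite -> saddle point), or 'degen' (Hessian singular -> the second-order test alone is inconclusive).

Compute the Hessian H = grad^2 f:
  H = [[-4, -2], [-2, -1]]
Verify stationarity: grad f(x*) = H x* + g = (0, 0).
Eigenvalues of H: -5, 0.
H has a zero eigenvalue (singular; negative semidefinite but not definite), so H is neither positive definite, negative definite, nor indefinite. The second-order test alone is inconclusive -> degen.
(Indeed, f is constant along the null direction of H through x*, so x* is not a strict local extremum.)

degen


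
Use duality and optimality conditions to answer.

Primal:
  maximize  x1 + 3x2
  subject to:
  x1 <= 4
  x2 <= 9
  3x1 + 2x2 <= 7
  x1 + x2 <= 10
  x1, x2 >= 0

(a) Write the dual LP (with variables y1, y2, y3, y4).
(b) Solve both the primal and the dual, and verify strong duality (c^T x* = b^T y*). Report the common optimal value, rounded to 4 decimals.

The standard primal-dual pair for 'max c^T x s.t. A x <= b, x >= 0' is:
  Dual:  min b^T y  s.t.  A^T y >= c,  y >= 0.

So the dual LP is:
  minimize  4y1 + 9y2 + 7y3 + 10y4
  subject to:
    y1 + 3y3 + y4 >= 1
    y2 + 2y3 + y4 >= 3
    y1, y2, y3, y4 >= 0

Solving the primal: x* = (0, 3.5).
  primal value c^T x* = 10.5.
Solving the dual: y* = (0, 0, 1.5, 0).
  dual value b^T y* = 10.5.
Strong duality: c^T x* = b^T y*. Confirmed.

10.5


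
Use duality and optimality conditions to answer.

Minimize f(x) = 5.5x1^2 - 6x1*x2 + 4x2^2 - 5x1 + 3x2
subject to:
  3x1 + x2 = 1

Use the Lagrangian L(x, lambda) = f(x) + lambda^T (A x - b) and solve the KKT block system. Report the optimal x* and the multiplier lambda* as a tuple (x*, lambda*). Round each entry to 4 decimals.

Form the Lagrangian:
  L(x, lambda) = (1/2) x^T Q x + c^T x + lambda^T (A x - b)
Stationarity (grad_x L = 0): Q x + c + A^T lambda = 0.
Primal feasibility: A x = b.

This gives the KKT block system:
  [ Q   A^T ] [ x     ]   [-c ]
  [ A    0  ] [ lambda ] = [ b ]

Solving the linear system:
  x*      = (0.3697, -0.1092)
  lambda* = (0.0924)
  f(x*)   = -1.1345

x* = (0.3697, -0.1092), lambda* = (0.0924)


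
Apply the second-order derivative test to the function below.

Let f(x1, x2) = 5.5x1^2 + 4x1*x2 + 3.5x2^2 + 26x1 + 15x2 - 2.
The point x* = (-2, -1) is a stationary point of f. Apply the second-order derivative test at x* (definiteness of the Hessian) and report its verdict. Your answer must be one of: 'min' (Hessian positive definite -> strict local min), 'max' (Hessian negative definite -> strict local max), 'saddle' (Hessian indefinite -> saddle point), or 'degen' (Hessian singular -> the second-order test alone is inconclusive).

Compute the Hessian H = grad^2 f:
  H = [[11, 4], [4, 7]]
Verify stationarity: grad f(x*) = H x* + g = (0, 0).
Eigenvalues of H: 4.5279, 13.4721.
Both eigenvalues > 0, so H is positive definite -> x* is a strict local min.

min


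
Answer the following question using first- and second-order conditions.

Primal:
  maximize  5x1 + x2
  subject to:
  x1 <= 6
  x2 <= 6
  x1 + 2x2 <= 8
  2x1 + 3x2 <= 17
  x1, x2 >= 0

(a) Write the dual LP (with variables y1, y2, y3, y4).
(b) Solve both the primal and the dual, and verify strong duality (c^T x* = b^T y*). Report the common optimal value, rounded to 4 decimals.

The standard primal-dual pair for 'max c^T x s.t. A x <= b, x >= 0' is:
  Dual:  min b^T y  s.t.  A^T y >= c,  y >= 0.

So the dual LP is:
  minimize  6y1 + 6y2 + 8y3 + 17y4
  subject to:
    y1 + y3 + 2y4 >= 5
    y2 + 2y3 + 3y4 >= 1
    y1, y2, y3, y4 >= 0

Solving the primal: x* = (6, 1).
  primal value c^T x* = 31.
Solving the dual: y* = (4.5, 0, 0.5, 0).
  dual value b^T y* = 31.
Strong duality: c^T x* = b^T y*. Confirmed.

31


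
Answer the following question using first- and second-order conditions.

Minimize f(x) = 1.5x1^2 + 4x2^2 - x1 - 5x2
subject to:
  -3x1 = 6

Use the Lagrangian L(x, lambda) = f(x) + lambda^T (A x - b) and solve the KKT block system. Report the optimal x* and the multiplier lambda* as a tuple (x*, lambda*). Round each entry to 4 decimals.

Form the Lagrangian:
  L(x, lambda) = (1/2) x^T Q x + c^T x + lambda^T (A x - b)
Stationarity (grad_x L = 0): Q x + c + A^T lambda = 0.
Primal feasibility: A x = b.

This gives the KKT block system:
  [ Q   A^T ] [ x     ]   [-c ]
  [ A    0  ] [ lambda ] = [ b ]

Solving the linear system:
  x*      = (-2, 0.625)
  lambda* = (-2.3333)
  f(x*)   = 6.4375

x* = (-2, 0.625), lambda* = (-2.3333)


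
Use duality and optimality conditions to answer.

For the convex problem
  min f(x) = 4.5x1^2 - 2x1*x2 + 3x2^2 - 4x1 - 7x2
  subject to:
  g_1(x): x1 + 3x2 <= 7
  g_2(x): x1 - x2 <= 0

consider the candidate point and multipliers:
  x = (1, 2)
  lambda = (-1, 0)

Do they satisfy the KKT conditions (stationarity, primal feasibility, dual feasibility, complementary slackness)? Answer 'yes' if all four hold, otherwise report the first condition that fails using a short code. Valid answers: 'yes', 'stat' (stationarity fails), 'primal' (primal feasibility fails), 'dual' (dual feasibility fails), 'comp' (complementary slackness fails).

Gradient of f: grad f(x) = Q x + c = (1, 3)
Constraint values g_i(x) = a_i^T x - b_i:
  g_1((1, 2)) = 0
  g_2((1, 2)) = -1
Stationarity residual: grad f(x) + sum_i lambda_i a_i = (0, 0)
  -> stationarity OK
Primal feasibility (all g_i <= 0): OK
Dual feasibility (all lambda_i >= 0): FAILS
Complementary slackness (lambda_i * g_i(x) = 0 for all i): OK

Verdict: the first failing condition is dual_feasibility -> dual.

dual


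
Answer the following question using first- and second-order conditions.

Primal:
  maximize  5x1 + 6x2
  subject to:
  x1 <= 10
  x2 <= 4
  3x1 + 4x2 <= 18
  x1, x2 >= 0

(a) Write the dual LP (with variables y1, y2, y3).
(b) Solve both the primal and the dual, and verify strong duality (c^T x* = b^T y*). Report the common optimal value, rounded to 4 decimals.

The standard primal-dual pair for 'max c^T x s.t. A x <= b, x >= 0' is:
  Dual:  min b^T y  s.t.  A^T y >= c,  y >= 0.

So the dual LP is:
  minimize  10y1 + 4y2 + 18y3
  subject to:
    y1 + 3y3 >= 5
    y2 + 4y3 >= 6
    y1, y2, y3 >= 0

Solving the primal: x* = (6, 0).
  primal value c^T x* = 30.
Solving the dual: y* = (0, 0, 1.6667).
  dual value b^T y* = 30.
Strong duality: c^T x* = b^T y*. Confirmed.

30


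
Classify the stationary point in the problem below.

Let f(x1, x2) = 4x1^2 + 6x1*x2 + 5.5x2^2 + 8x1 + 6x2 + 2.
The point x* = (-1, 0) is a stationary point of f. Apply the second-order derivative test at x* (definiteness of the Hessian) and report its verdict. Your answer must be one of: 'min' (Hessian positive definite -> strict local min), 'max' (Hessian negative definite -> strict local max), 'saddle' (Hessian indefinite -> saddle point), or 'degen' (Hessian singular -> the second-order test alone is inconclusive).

Compute the Hessian H = grad^2 f:
  H = [[8, 6], [6, 11]]
Verify stationarity: grad f(x*) = H x* + g = (0, 0).
Eigenvalues of H: 3.3153, 15.6847.
Both eigenvalues > 0, so H is positive definite -> x* is a strict local min.

min


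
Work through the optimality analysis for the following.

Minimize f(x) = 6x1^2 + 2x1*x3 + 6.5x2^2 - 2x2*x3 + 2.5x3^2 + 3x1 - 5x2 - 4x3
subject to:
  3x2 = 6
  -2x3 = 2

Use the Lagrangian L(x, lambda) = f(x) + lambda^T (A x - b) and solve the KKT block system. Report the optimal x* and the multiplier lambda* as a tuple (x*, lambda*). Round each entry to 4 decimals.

Form the Lagrangian:
  L(x, lambda) = (1/2) x^T Q x + c^T x + lambda^T (A x - b)
Stationarity (grad_x L = 0): Q x + c + A^T lambda = 0.
Primal feasibility: A x = b.

This gives the KKT block system:
  [ Q   A^T ] [ x     ]   [-c ]
  [ A    0  ] [ lambda ] = [ b ]

Solving the linear system:
  x*      = (-0.0833, 2, -1)
  lambda* = (-7.6667, -6.5833)
  f(x*)   = 26.4583

x* = (-0.0833, 2, -1), lambda* = (-7.6667, -6.5833)


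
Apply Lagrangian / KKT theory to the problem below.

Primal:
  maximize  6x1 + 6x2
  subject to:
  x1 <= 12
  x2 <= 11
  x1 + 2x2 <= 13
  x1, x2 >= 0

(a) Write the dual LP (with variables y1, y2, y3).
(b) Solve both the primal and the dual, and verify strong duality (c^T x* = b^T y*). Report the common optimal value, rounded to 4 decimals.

The standard primal-dual pair for 'max c^T x s.t. A x <= b, x >= 0' is:
  Dual:  min b^T y  s.t.  A^T y >= c,  y >= 0.

So the dual LP is:
  minimize  12y1 + 11y2 + 13y3
  subject to:
    y1 + y3 >= 6
    y2 + 2y3 >= 6
    y1, y2, y3 >= 0

Solving the primal: x* = (12, 0.5).
  primal value c^T x* = 75.
Solving the dual: y* = (3, 0, 3).
  dual value b^T y* = 75.
Strong duality: c^T x* = b^T y*. Confirmed.

75


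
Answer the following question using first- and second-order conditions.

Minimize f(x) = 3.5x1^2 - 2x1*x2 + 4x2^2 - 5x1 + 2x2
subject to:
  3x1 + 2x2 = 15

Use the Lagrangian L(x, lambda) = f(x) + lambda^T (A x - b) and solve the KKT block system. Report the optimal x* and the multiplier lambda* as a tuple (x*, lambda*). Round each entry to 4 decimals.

Form the Lagrangian:
  L(x, lambda) = (1/2) x^T Q x + c^T x + lambda^T (A x - b)
Stationarity (grad_x L = 0): Q x + c + A^T lambda = 0.
Primal feasibility: A x = b.

This gives the KKT block system:
  [ Q   A^T ] [ x     ]   [-c ]
  [ A    0  ] [ lambda ] = [ b ]

Solving the linear system:
  x*      = (3.6452, 2.0323)
  lambda* = (-5.4839)
  f(x*)   = 34.0484

x* = (3.6452, 2.0323), lambda* = (-5.4839)


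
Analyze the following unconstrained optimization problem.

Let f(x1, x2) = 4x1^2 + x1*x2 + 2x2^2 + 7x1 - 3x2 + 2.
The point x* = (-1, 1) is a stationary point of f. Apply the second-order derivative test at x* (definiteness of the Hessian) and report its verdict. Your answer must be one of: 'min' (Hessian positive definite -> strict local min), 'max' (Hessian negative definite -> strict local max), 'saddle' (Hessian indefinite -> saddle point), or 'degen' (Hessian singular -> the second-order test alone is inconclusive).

Compute the Hessian H = grad^2 f:
  H = [[8, 1], [1, 4]]
Verify stationarity: grad f(x*) = H x* + g = (0, 0).
Eigenvalues of H: 3.7639, 8.2361.
Both eigenvalues > 0, so H is positive definite -> x* is a strict local min.

min


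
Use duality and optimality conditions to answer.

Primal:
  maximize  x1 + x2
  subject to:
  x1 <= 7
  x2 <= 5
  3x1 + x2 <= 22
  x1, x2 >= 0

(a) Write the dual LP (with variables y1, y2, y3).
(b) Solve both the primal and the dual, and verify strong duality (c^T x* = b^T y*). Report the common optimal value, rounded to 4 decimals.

The standard primal-dual pair for 'max c^T x s.t. A x <= b, x >= 0' is:
  Dual:  min b^T y  s.t.  A^T y >= c,  y >= 0.

So the dual LP is:
  minimize  7y1 + 5y2 + 22y3
  subject to:
    y1 + 3y3 >= 1
    y2 + y3 >= 1
    y1, y2, y3 >= 0

Solving the primal: x* = (5.6667, 5).
  primal value c^T x* = 10.6667.
Solving the dual: y* = (0, 0.6667, 0.3333).
  dual value b^T y* = 10.6667.
Strong duality: c^T x* = b^T y*. Confirmed.

10.6667


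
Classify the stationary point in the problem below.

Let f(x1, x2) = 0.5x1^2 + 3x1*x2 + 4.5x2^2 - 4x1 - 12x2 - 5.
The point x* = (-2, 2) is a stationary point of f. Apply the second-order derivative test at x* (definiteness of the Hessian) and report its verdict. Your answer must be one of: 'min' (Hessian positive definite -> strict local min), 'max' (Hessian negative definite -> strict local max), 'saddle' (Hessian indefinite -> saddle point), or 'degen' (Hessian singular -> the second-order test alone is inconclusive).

Compute the Hessian H = grad^2 f:
  H = [[1, 3], [3, 9]]
Verify stationarity: grad f(x*) = H x* + g = (0, 0).
Eigenvalues of H: 0, 10.
H has a zero eigenvalue (singular; positive semidefinite but not definite), so H is neither positive definite, negative definite, nor indefinite. The second-order test alone is inconclusive -> degen.
(Indeed, f is constant along the null direction of H through x*, so x* is not a strict local extremum.)

degen


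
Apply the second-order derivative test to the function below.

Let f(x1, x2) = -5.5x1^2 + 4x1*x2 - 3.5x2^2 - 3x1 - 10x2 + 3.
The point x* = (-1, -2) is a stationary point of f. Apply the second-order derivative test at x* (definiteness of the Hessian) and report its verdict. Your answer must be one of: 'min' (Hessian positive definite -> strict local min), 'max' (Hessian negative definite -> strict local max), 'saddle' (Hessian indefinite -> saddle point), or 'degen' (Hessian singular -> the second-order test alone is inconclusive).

Compute the Hessian H = grad^2 f:
  H = [[-11, 4], [4, -7]]
Verify stationarity: grad f(x*) = H x* + g = (0, 0).
Eigenvalues of H: -13.4721, -4.5279.
Both eigenvalues < 0, so H is negative definite -> x* is a strict local max.

max


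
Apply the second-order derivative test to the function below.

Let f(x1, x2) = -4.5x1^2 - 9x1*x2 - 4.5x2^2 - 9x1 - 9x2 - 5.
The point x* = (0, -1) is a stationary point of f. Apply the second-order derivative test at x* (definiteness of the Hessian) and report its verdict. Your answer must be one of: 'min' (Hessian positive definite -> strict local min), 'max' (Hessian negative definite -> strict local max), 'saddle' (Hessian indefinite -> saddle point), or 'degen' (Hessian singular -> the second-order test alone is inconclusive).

Compute the Hessian H = grad^2 f:
  H = [[-9, -9], [-9, -9]]
Verify stationarity: grad f(x*) = H x* + g = (0, 0).
Eigenvalues of H: -18, 0.
H has a zero eigenvalue (singular; negative semidefinite but not definite), so H is neither positive definite, negative definite, nor indefinite. The second-order test alone is inconclusive -> degen.
(Indeed, f is constant along the null direction of H through x*, so x* is not a strict local extremum.)

degen


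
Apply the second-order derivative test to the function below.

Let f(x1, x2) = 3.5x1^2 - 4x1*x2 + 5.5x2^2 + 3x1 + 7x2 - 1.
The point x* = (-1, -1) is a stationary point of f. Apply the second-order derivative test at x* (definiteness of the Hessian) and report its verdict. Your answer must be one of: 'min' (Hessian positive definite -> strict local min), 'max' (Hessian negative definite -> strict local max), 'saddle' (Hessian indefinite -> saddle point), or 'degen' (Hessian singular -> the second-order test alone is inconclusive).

Compute the Hessian H = grad^2 f:
  H = [[7, -4], [-4, 11]]
Verify stationarity: grad f(x*) = H x* + g = (0, 0).
Eigenvalues of H: 4.5279, 13.4721.
Both eigenvalues > 0, so H is positive definite -> x* is a strict local min.

min


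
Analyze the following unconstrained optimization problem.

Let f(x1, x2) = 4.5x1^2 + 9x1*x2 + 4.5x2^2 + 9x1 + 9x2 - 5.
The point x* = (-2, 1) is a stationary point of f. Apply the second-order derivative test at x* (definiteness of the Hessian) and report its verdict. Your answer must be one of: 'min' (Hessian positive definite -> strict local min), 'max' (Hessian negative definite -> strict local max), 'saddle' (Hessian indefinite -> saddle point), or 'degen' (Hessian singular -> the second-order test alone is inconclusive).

Compute the Hessian H = grad^2 f:
  H = [[9, 9], [9, 9]]
Verify stationarity: grad f(x*) = H x* + g = (0, 0).
Eigenvalues of H: 0, 18.
H has a zero eigenvalue (singular; positive semidefinite but not definite), so H is neither positive definite, negative definite, nor indefinite. The second-order test alone is inconclusive -> degen.
(Indeed, f is constant along the null direction of H through x*, so x* is not a strict local extremum.)

degen


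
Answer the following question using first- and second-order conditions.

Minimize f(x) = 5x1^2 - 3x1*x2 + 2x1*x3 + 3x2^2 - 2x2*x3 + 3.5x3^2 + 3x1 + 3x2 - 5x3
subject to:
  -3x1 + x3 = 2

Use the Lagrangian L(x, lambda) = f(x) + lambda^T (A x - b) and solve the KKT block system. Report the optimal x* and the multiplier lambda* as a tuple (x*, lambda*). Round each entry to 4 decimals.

Form the Lagrangian:
  L(x, lambda) = (1/2) x^T Q x + c^T x + lambda^T (A x - b)
Stationarity (grad_x L = 0): Q x + c + A^T lambda = 0.
Primal feasibility: A x = b.

This gives the KKT block system:
  [ Q   A^T ] [ x     ]   [-c ]
  [ A    0  ] [ lambda ] = [ b ]

Solving the linear system:
  x*      = (-0.4545, -0.5152, 0.6364)
  lambda* = (0.4242)
  f(x*)   = -3.4697

x* = (-0.4545, -0.5152, 0.6364), lambda* = (0.4242)


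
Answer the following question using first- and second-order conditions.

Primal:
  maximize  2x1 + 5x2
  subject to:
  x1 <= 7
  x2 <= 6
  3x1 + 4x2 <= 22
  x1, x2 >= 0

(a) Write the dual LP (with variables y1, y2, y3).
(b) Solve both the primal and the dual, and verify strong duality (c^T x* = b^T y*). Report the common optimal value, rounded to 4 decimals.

The standard primal-dual pair for 'max c^T x s.t. A x <= b, x >= 0' is:
  Dual:  min b^T y  s.t.  A^T y >= c,  y >= 0.

So the dual LP is:
  minimize  7y1 + 6y2 + 22y3
  subject to:
    y1 + 3y3 >= 2
    y2 + 4y3 >= 5
    y1, y2, y3 >= 0

Solving the primal: x* = (0, 5.5).
  primal value c^T x* = 27.5.
Solving the dual: y* = (0, 0, 1.25).
  dual value b^T y* = 27.5.
Strong duality: c^T x* = b^T y*. Confirmed.

27.5


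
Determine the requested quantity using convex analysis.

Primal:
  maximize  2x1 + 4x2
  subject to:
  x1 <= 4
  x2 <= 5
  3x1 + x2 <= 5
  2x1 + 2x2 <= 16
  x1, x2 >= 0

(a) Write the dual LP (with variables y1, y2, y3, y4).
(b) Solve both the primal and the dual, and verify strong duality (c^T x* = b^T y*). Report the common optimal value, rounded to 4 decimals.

The standard primal-dual pair for 'max c^T x s.t. A x <= b, x >= 0' is:
  Dual:  min b^T y  s.t.  A^T y >= c,  y >= 0.

So the dual LP is:
  minimize  4y1 + 5y2 + 5y3 + 16y4
  subject to:
    y1 + 3y3 + 2y4 >= 2
    y2 + y3 + 2y4 >= 4
    y1, y2, y3, y4 >= 0

Solving the primal: x* = (0, 5).
  primal value c^T x* = 20.
Solving the dual: y* = (0, 3.3333, 0.6667, 0).
  dual value b^T y* = 20.
Strong duality: c^T x* = b^T y*. Confirmed.

20
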